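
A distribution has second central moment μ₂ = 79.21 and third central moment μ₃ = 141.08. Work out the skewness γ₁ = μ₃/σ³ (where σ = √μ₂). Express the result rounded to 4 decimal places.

σ = √μ₂ = √79.21 = 8.90000
σ³ = μ₂^(3/2) = 704.96900
γ₁ = μ₃/σ³ = 141.08 / 704.96900 ≈ 0.2001

0.2001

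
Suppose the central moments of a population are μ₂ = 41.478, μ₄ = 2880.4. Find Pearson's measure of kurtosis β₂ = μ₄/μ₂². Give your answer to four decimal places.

μ₂² = 41.478² = 1720.42448
μ₄/μ₂² = 2880.4 / 1720.42448 = 1.67424
β₂ ≈ 1.6742

1.6742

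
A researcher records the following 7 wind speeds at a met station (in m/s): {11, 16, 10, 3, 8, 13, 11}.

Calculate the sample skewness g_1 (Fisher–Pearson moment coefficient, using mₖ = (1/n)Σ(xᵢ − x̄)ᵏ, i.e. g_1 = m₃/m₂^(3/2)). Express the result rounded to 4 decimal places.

-0.5107

x̄ = (11 + 16 + 10 + 3 + 8 + 13 + 11) / 7 = 10.2857
deviations (xᵢ − x̄): 0.7143, 5.7143, -0.2857, -7.2857, -2.2857, 2.7143, 0.7143
Σ(xᵢ − x̄)² = 99.4286 ⇒ m₂ = 99.4286/7 = 14.20408
Σ(xᵢ − x̄)³ = -191.3878 ⇒ m₃ = -191.3878/7 = -27.34111
m₂^(3/2) = 14.20408^(1.5) = 53.53277
g_1 = m₃ / m₂^(3/2) = -27.34111 / 53.53277 ≈ -0.5107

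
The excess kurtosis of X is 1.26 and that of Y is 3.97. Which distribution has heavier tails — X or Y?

Y

Higher excess kurtosis ⇒ heavier tails relative to the normal distribution.
1.26 vs 3.97: the larger is 3.97, so Y has heavier tails.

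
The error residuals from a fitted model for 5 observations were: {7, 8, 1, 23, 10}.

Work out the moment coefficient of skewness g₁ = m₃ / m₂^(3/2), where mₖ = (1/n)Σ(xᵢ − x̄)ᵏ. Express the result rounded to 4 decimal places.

x̄ = (7 + 8 + 1 + 23 + 10) / 5 = 9.8000
deviations (xᵢ − x̄): -2.8000, -1.8000, -8.8000, 13.2000, 0.2000
Σ(xᵢ − x̄)² = 262.8000 ⇒ m₂ = 262.8000/5 = 52.56000
Σ(xᵢ − x̄)³ = 1590.7200 ⇒ m₃ = 1590.7200/5 = 318.14400
m₂^(3/2) = 52.56000^(1.5) = 381.05094
g₁ = m₃ / m₂^(3/2) = 318.14400 / 381.05094 ≈ 0.8349

0.8349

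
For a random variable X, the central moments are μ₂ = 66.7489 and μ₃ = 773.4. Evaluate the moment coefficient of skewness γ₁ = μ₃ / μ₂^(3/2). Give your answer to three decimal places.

1.418

σ = √μ₂ = √66.7489 = 8.17000
σ³ = μ₂^(3/2) = 545.33851
γ₁ = μ₃/σ³ = 773.4 / 545.33851 ≈ 1.418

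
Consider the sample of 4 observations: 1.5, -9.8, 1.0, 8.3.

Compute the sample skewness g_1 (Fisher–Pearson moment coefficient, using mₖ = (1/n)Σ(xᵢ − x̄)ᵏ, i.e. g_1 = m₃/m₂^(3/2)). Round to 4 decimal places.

-0.4513

x̄ = (1.5 - 9.8 + 1.0 + 8.3) / 4 = 0.2500
deviations (xᵢ − x̄): 1.2500, -10.0500, 0.7500, 8.0500
Σ(xᵢ − x̄)² = 167.9300 ⇒ m₂ = 167.9300/4 = 41.98250
Σ(xᵢ − x̄)³ = -491.0400 ⇒ m₃ = -491.0400/4 = -122.76000
m₂^(3/2) = 41.98250^(1.5) = 272.02101
g_1 = m₃ / m₂^(3/2) = -122.76000 / 272.02101 ≈ -0.4513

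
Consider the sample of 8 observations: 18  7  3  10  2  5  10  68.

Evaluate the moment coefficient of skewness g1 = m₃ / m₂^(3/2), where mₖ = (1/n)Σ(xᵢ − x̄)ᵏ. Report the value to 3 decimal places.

2.040

x̄ = (18 + 7 + 3 + 10 + 2 + 5 + 10 + 68) / 8 = 15.3750
deviations (xᵢ − x̄): 2.6250, -8.3750, -12.3750, -5.3750, -13.3750, -10.3750, -5.3750, 52.6250
Σ(xᵢ − x̄)² = 3343.8750 ⇒ m₂ = 3343.8750/8 = 417.98438
Σ(xᵢ − x̄)³ = 139454.7188 ⇒ m₃ = 139454.7188/8 = 17431.83984
m₂^(3/2) = 417.98438^(1.5) = 8545.55101
g1 = m₃ / m₂^(3/2) = 17431.83984 / 8545.55101 ≈ 2.040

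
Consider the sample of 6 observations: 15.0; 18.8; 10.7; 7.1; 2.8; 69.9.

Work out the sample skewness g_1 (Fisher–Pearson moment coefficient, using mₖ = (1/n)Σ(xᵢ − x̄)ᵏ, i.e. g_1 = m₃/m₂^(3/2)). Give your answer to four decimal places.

1.5829

x̄ = (15.0 + 18.8 + 10.7 + 7.1 + 2.8 + 69.9) / 6 = 20.7167
deviations (xᵢ − x̄): -5.7167, -1.9167, -10.0167, -13.6167, -17.9167, 49.1833
Σ(xᵢ − x̄)² = 3062.1083 ⇒ m₂ = 3062.1083/6 = 510.35139
Σ(xᵢ − x̄)³ = 109499.5356 ⇒ m₃ = 109499.5356/6 = 18249.92259
m₂^(3/2) = 510.35139^(1.5) = 11529.32685
g_1 = m₃ / m₂^(3/2) = 18249.92259 / 11529.32685 ≈ 1.5829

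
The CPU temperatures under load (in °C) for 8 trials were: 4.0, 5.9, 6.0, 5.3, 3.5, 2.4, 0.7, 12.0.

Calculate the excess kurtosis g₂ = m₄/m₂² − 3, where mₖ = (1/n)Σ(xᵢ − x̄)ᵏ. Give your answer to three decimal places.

0.580

x̄ = 4.9750
Σ(xᵢ − x̄)² = 79.3950 ⇒ m₂ = 9.92438
Σ(xᵢ − x̄)⁴ = 2820.9319 ⇒ m₄ = 352.61649
m₂² = 98.49322
g₂ = m₄/m₂² − 3 = 3.58011 − 3 ≈ 0.580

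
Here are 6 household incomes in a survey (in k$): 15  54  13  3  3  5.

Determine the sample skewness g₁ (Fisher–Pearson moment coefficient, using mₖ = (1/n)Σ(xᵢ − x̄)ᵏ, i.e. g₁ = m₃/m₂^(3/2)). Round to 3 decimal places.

1.524

x̄ = (15 + 54 + 13 + 3 + 3 + 5) / 6 = 15.5000
deviations (xᵢ − x̄): -0.5000, 38.5000, -2.5000, -12.5000, -12.5000, -10.5000
Σ(xᵢ − x̄)² = 1911.5000 ⇒ m₂ = 1911.5000/6 = 318.58333
Σ(xᵢ − x̄)³ = 51987.0000 ⇒ m₃ = 51987.0000/6 = 8664.50000
m₂^(3/2) = 318.58333^(1.5) = 5686.36297
g₁ = m₃ / m₂^(3/2) = 8664.50000 / 5686.36297 ≈ 1.524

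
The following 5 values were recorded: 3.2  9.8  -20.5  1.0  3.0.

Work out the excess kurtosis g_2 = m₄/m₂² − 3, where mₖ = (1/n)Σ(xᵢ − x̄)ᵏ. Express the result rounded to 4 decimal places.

-0.0853

x̄ = -0.7000
Σ(xᵢ − x̄)² = 534.0800 ⇒ m₂ = 106.81600
Σ(xᵢ − x̄)⁴ = 166277.5364 ⇒ m₄ = 33255.50728
m₂² = 11409.65786
g_2 = m₄/m₂² − 3 = 2.91468 − 3 ≈ -0.0853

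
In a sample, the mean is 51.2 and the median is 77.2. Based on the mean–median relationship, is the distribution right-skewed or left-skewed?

mean − median = 51.2 − 77.2 = -26.0
mean < median ⇒ the longer tail is on the left ⇒ left-skewed (negatively skewed).

left-skewed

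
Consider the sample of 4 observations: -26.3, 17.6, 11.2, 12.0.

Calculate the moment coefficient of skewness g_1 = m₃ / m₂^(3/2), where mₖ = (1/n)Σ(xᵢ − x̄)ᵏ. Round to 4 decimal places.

x̄ = (-26.3 + 17.6 + 11.2 + 12.0) / 4 = 3.6250
deviations (xᵢ − x̄): -29.9250, 13.9750, 7.5750, 8.3750
Σ(xᵢ − x̄)² = 1218.3275 ⇒ m₂ = 1218.3275/4 = 304.58188
Σ(xᵢ − x̄)³ = -23046.5936 ⇒ m₃ = -23046.5936/4 = -5761.64841
m₂^(3/2) = 304.58188^(1.5) = 5315.64640
g_1 = m₃ / m₂^(3/2) = -5761.64841 / 5315.64640 ≈ -1.0839

-1.0839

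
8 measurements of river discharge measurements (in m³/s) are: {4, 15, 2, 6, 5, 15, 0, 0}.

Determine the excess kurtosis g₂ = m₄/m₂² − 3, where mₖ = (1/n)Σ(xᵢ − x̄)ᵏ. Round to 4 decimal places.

x̄ = 5.8750
Σ(xᵢ − x̄)² = 254.8750 ⇒ m₂ = 31.85938
Σ(xᵢ − x̄)⁴ = 16487.4004 ⇒ m₄ = 2060.92505
m₂² = 1015.01978
g₂ = m₄/m₂² − 3 = 2.03043 − 3 ≈ -0.9696

-0.9696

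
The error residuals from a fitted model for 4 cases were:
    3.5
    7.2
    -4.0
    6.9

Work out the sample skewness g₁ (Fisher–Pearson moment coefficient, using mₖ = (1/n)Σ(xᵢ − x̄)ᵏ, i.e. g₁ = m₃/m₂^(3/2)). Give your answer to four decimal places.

x̄ = (3.5 + 7.2 - 4.0 + 6.9) / 4 = 3.4000
deviations (xᵢ − x̄): 0.1000, 3.8000, -7.4000, 3.5000
Σ(xᵢ − x̄)² = 81.4600 ⇒ m₂ = 81.4600/4 = 20.36500
Σ(xᵢ − x̄)³ = -307.4760 ⇒ m₃ = -307.4760/4 = -76.86900
m₂^(3/2) = 20.36500^(1.5) = 91.90235
g₁ = m₃ / m₂^(3/2) = -76.86900 / 91.90235 ≈ -0.8364

-0.8364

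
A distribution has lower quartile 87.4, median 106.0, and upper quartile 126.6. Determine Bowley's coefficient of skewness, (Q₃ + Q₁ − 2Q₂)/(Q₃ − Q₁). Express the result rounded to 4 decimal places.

0.0510

numerator: Q₃ + Q₁ − 2Q₂ = 126.6 + 87.4 − 2×106.0 = 2.0000
denominator: Q₃ − Q₁ = 126.6 − 87.4 = 39.2000
Bowley skewness = 2.0000 / 39.2000 ≈ 0.0510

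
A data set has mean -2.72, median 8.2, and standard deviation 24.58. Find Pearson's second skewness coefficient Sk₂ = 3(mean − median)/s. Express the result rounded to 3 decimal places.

Sk₂ = 3(-2.72 − 8.2) / 24.58 = 3 × -10.9200 / 24.58
    = -32.7600 / 24.58 ≈ -1.333

-1.333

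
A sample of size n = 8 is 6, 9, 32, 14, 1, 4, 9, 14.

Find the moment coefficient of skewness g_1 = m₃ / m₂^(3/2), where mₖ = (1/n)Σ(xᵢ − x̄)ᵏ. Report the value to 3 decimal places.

x̄ = (6 + 9 + 32 + 14 + 1 + 4 + 9 + 14) / 8 = 11.1250
deviations (xᵢ − x̄): -5.1250, -2.1250, 20.8750, 2.8750, -10.1250, -7.1250, -2.1250, 2.8750
Σ(xᵢ − x̄)² = 640.8750 ⇒ m₂ = 640.8750/8 = 80.10938
Σ(xᵢ − x̄)³ = 7590.6563 ⇒ m₃ = 7590.6563/8 = 948.83203
m₂^(3/2) = 80.10938^(1.5) = 717.00967
g_1 = m₃ / m₂^(3/2) = 948.83203 / 717.00967 ≈ 1.323

1.323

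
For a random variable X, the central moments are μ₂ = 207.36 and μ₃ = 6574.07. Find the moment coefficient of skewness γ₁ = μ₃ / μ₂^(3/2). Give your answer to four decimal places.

2.2016

σ = √μ₂ = √207.36 = 14.40000
σ³ = μ₂^(3/2) = 2985.98400
γ₁ = μ₃/σ³ = 6574.07 / 2985.98400 ≈ 2.2016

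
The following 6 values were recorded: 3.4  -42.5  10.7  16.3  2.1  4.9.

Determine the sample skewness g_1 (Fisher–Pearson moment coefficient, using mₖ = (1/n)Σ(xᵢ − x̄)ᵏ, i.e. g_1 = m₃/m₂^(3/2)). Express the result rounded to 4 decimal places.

-1.5288

x̄ = (3.4 - 42.5 + 10.7 + 16.3 + 2.1 + 4.9) / 6 = -0.8500
deviations (xᵢ − x̄): 4.2500, -41.6500, 11.5500, 17.1500, 2.9500, 5.7500
Σ(xᵢ − x̄)² = 2222.0750 ⇒ m₂ = 2222.0750/6 = 370.34583
Σ(xᵢ − x̄)³ = -65373.6450 ⇒ m₃ = -65373.6450/6 = -10895.60750
m₂^(3/2) = 370.34583^(1.5) = 7127.07279
g_1 = m₃ / m₂^(3/2) = -10895.60750 / 7127.07279 ≈ -1.5288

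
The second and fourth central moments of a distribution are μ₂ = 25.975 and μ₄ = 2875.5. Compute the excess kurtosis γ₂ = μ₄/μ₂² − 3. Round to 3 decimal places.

μ₂² = 25.975² = 674.70063
μ₄/μ₂² = 2875.5 / 674.70063 = 4.26189
γ₂ = 4.26189 − 3 ≈ 1.262

1.262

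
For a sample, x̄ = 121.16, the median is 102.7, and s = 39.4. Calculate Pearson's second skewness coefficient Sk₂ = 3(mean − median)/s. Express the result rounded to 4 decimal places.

Sk₂ = 3(121.16 − 102.7) / 39.4 = 3 × 18.4600 / 39.4
    = 55.3800 / 39.4 ≈ 1.4056

1.4056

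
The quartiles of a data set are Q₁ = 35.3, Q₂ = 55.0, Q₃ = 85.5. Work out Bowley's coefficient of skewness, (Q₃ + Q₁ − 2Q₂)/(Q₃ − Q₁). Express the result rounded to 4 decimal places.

numerator: Q₃ + Q₁ − 2Q₂ = 85.5 + 35.3 − 2×55.0 = 10.8000
denominator: Q₃ − Q₁ = 85.5 − 35.3 = 50.2000
Bowley skewness = 10.8000 / 50.2000 ≈ 0.2151

0.2151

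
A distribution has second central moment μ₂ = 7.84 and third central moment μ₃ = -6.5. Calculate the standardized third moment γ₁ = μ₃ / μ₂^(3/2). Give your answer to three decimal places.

-0.296

σ = √μ₂ = √7.84 = 2.80000
σ³ = μ₂^(3/2) = 21.95200
γ₁ = μ₃/σ³ = -6.5 / 21.95200 ≈ -0.296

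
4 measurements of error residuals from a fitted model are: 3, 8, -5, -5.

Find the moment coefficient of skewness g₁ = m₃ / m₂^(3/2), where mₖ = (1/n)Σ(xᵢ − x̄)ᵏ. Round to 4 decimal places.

x̄ = (3 + 8 - 5 - 5) / 4 = 0.2500
deviations (xᵢ − x̄): 2.7500, 7.7500, -5.2500, -5.2500
Σ(xᵢ − x̄)² = 122.7500 ⇒ m₂ = 122.7500/4 = 30.68750
Σ(xᵢ − x̄)³ = 196.8750 ⇒ m₃ = 196.8750/4 = 49.21875
m₂^(3/2) = 30.68750^(1.5) = 169.99739
g₁ = m₃ / m₂^(3/2) = 49.21875 / 169.99739 ≈ 0.2895

0.2895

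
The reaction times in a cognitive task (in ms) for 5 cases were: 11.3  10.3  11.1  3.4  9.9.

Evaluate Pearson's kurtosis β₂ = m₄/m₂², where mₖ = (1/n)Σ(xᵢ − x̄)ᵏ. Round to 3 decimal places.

3.100

x̄ = 9.2000
Σ(xᵢ − x̄)² = 43.3600 ⇒ m₂ = 8.67200
Σ(xᵢ − x̄)⁴ = 1165.8340 ⇒ m₄ = 233.16680
m₂² = 75.20358
β₂ = m₄/m₂² = 233.16680 / 75.20358 ≈ 3.100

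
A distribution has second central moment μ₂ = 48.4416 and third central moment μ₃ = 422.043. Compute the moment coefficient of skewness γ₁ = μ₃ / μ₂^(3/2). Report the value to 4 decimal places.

σ = √μ₂ = √48.4416 = 6.96000
σ³ = μ₂^(3/2) = 337.15354
γ₁ = μ₃/σ³ = 422.043 / 337.15354 ≈ 1.2518

1.2518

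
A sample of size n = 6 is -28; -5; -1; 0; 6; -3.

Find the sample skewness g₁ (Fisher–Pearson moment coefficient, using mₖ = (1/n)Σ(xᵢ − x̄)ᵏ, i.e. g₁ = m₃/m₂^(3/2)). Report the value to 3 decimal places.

-1.376

x̄ = (-28 - 5 - 1 + 0 + 6 - 3) / 6 = -5.1667
deviations (xᵢ − x̄): -22.8333, 0.1667, 4.1667, 5.1667, 11.1667, 2.1667
Σ(xᵢ − x̄)² = 694.8333 ⇒ m₂ = 694.8333/6 = 115.80556
Σ(xᵢ − x̄)³ = -10291.5556 ⇒ m₃ = -10291.5556/6 = -1715.25926
m₂^(3/2) = 115.80556^(1.5) = 1246.21821
g₁ = m₃ / m₂^(3/2) = -1715.25926 / 1246.21821 ≈ -1.376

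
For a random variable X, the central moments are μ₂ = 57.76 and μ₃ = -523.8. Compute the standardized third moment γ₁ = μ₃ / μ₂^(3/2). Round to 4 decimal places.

σ = √μ₂ = √57.76 = 7.60000
σ³ = μ₂^(3/2) = 438.97600
γ₁ = μ₃/σ³ = -523.8 / 438.97600 ≈ -1.1932

-1.1932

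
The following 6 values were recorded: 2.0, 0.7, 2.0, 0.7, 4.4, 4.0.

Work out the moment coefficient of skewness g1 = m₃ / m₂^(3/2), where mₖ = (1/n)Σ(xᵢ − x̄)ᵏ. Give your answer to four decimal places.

x̄ = (2.0 + 0.7 + 2.0 + 0.7 + 4.4 + 4.0) / 6 = 2.3000
deviations (xᵢ − x̄): -0.3000, -1.6000, -0.3000, -1.6000, 2.1000, 1.7000
Σ(xᵢ − x̄)² = 12.6000 ⇒ m₂ = 12.6000/6 = 2.10000
Σ(xᵢ − x̄)³ = 5.9280 ⇒ m₃ = 5.9280/6 = 0.98800
m₂^(3/2) = 2.10000^(1.5) = 3.04319
g1 = m₃ / m₂^(3/2) = 0.98800 / 3.04319 ≈ 0.3247

0.3247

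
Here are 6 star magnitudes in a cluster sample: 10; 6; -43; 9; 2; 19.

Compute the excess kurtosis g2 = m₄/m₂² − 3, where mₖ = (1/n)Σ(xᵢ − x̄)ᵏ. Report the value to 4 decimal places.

x̄ = 0.5000
Σ(xᵢ − x̄)² = 2429.5000 ⇒ m₂ = 404.91667
Σ(xᵢ − x̄)⁴ = 3712030.3750 ⇒ m₄ = 618671.72917
m₂² = 163957.50694
g2 = m₄/m₂² − 3 = 3.77337 − 3 ≈ 0.7734

0.7734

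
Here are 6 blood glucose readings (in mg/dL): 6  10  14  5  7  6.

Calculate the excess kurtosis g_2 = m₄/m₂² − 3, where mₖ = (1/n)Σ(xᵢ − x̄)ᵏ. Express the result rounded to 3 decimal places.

-0.457

x̄ = 8.0000
Σ(xᵢ − x̄)² = 58.0000 ⇒ m₂ = 9.66667
Σ(xᵢ − x̄)⁴ = 1426.0000 ⇒ m₄ = 237.66667
m₂² = 93.44444
g_2 = m₄/m₂² − 3 = 2.54340 − 3 ≈ -0.457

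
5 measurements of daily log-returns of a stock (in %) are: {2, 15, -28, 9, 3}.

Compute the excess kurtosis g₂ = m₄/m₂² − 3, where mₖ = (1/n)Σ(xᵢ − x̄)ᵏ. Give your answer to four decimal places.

x̄ = 0.2000
Σ(xᵢ − x̄)² = 1102.8000 ⇒ m₂ = 220.56000
Σ(xᵢ − x̄)⁴ = 686454.0960 ⇒ m₄ = 137290.81920
m₂² = 48646.71360
g₂ = m₄/m₂² − 3 = 2.82220 − 3 ≈ -0.1778

-0.1778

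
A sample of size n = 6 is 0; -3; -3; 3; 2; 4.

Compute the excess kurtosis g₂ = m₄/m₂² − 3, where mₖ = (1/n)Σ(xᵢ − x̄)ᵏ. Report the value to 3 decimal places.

x̄ = 0.5000
Σ(xᵢ − x̄)² = 45.5000 ⇒ m₂ = 7.58333
Σ(xᵢ − x̄)⁴ = 494.3750 ⇒ m₄ = 82.39583
m₂² = 57.50694
g₂ = m₄/m₂² − 3 = 1.43280 − 3 ≈ -1.567

-1.567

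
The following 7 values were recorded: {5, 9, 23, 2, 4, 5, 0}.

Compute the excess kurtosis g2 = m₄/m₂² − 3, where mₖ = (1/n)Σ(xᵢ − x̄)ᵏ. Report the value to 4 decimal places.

1.0252

x̄ = 6.8571
Σ(xᵢ − x̄)² = 350.8571 ⇒ m₂ = 50.12245
Σ(xᵢ − x̄)⁴ = 70787.1137 ⇒ m₄ = 10112.44481
m₂² = 2512.25989
g2 = m₄/m₂² − 3 = 4.02524 − 3 ≈ 1.0252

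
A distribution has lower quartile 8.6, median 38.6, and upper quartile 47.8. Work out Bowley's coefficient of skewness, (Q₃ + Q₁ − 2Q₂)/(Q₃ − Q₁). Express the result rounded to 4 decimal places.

numerator: Q₃ + Q₁ − 2Q₂ = 47.8 + 8.6 − 2×38.6 = -20.8000
denominator: Q₃ − Q₁ = 47.8 − 8.6 = 39.2000
Bowley skewness = -20.8000 / 39.2000 ≈ -0.5306

-0.5306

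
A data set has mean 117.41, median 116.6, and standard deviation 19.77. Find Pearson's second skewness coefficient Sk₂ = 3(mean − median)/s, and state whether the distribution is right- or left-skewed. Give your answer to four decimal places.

Sk₂ = 3(117.41 − 116.6) / 19.77 = 3 × 0.8100 / 19.77
    = 2.4300 / 19.77 ≈ 0.1229
Sk₂ > 0 ⇒ mean > median ⇒ right-skewed (positive skew).

0.1229, right-skewed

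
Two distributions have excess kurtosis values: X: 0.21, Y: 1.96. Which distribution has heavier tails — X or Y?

Y

Higher excess kurtosis ⇒ heavier tails relative to the normal distribution.
0.21 vs 1.96: the larger is 1.96, so Y has heavier tails.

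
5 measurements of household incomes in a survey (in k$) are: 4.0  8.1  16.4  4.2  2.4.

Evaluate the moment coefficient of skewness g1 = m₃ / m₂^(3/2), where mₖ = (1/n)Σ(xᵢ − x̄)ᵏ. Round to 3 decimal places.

1.052

x̄ = (4.0 + 8.1 + 16.4 + 4.2 + 2.4) / 5 = 7.0200
deviations (xᵢ − x̄): -3.0200, 1.0800, 9.3800, -2.8200, -4.6200
Σ(xᵢ − x̄)² = 127.5680 ⇒ m₂ = 127.5680/5 = 25.51360
Σ(xᵢ − x̄)³ = 677.9729 ⇒ m₃ = 677.9729/5 = 135.59458
m₂^(3/2) = 25.51360^(1.5) = 128.87172
g1 = m₃ / m₂^(3/2) = 135.59458 / 128.87172 ≈ 1.052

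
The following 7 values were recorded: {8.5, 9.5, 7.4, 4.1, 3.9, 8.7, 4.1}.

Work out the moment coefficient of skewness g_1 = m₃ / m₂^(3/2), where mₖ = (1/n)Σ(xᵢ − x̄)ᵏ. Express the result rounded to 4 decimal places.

x̄ = (8.5 + 9.5 + 7.4 + 4.1 + 3.9 + 8.7 + 4.1) / 7 = 6.6000
deviations (xᵢ − x̄): 1.9000, 2.9000, 0.8000, -2.5000, -2.7000, 2.1000, -2.5000
Σ(xᵢ − x̄)² = 36.8600 ⇒ m₂ = 36.8600/7 = 5.26571
Σ(xᵢ − x̄)³ = -9.9120 ⇒ m₃ = -9.9120/7 = -1.41600
m₂^(3/2) = 5.26571^(1.5) = 12.08331
g_1 = m₃ / m₂^(3/2) = -1.41600 / 12.08331 ≈ -0.1172

-0.1172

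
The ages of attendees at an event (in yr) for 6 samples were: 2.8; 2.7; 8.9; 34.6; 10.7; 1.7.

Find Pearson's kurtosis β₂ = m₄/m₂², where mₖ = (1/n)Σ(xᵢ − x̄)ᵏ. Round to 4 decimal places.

3.5856

x̄ = 10.2333
Σ(xᵢ − x̄)² = 780.5533 ⇒ m₂ = 130.09222
Σ(xᵢ − x̄)⁴ = 364099.9694 ⇒ m₄ = 60683.32824
m₂² = 16923.98628
β₂ = m₄/m₂² = 60683.32824 / 16923.98628 ≈ 3.5856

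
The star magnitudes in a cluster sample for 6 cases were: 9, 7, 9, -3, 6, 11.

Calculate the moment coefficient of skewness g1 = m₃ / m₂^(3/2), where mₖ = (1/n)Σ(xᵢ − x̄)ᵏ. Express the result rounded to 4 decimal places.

x̄ = (9 + 7 + 9 - 3 + 6 + 11) / 6 = 6.5000
deviations (xᵢ − x̄): 2.5000, 0.5000, 2.5000, -9.5000, -0.5000, 4.5000
Σ(xᵢ − x̄)² = 123.5000 ⇒ m₂ = 123.5000/6 = 20.58333
Σ(xᵢ − x̄)³ = -735.0000 ⇒ m₃ = -735.0000/6 = -122.50000
m₂^(3/2) = 20.58333^(1.5) = 93.38423
g1 = m₃ / m₂^(3/2) = -122.50000 / 93.38423 ≈ -1.3118

-1.3118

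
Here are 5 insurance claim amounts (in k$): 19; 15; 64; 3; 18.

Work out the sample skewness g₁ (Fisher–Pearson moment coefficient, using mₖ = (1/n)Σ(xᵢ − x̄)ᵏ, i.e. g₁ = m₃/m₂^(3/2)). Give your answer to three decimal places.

x̄ = (19 + 15 + 64 + 3 + 18) / 5 = 23.8000
deviations (xᵢ − x̄): -4.8000, -8.8000, 40.2000, -20.8000, -5.8000
Σ(xᵢ − x̄)² = 2182.8000 ⇒ m₂ = 2182.8000/5 = 436.56000
Σ(xᵢ − x̄)³ = 54978.7200 ⇒ m₃ = 54978.7200/5 = 10995.74400
m₂^(3/2) = 436.56000^(1.5) = 9121.49262
g₁ = m₃ / m₂^(3/2) = 10995.74400 / 9121.49262 ≈ 1.205

1.205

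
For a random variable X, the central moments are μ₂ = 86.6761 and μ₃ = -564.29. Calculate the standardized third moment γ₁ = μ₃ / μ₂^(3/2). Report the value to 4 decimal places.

-0.6993

σ = √μ₂ = √86.6761 = 9.31000
σ³ = μ₂^(3/2) = 806.95449
γ₁ = μ₃/σ³ = -564.29 / 806.95449 ≈ -0.6993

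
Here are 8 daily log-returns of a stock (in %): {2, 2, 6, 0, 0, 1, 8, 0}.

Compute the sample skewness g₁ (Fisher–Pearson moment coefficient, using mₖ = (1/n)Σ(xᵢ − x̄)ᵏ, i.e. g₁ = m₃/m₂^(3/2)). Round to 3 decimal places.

x̄ = (2 + 2 + 6 + 0 + 0 + 1 + 8 + 0) / 8 = 2.3750
deviations (xᵢ − x̄): -0.3750, -0.3750, 3.6250, -2.3750, -2.3750, -1.3750, 5.6250, -2.3750
Σ(xᵢ − x̄)² = 63.8750 ⇒ m₂ = 63.8750/8 = 7.98438
Σ(xᵢ − x̄)³ = 182.7188 ⇒ m₃ = 182.7188/8 = 22.83984
m₂^(3/2) = 7.98438^(1.5) = 22.56116
g₁ = m₃ / m₂^(3/2) = 22.83984 / 22.56116 ≈ 1.012

1.012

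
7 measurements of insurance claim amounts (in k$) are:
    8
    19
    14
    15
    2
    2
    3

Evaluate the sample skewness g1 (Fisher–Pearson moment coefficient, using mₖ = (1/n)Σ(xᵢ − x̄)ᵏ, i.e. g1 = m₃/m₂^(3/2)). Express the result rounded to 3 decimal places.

x̄ = (8 + 19 + 14 + 15 + 2 + 2 + 3) / 7 = 9.0000
deviations (xᵢ − x̄): -1.0000, 10.0000, 5.0000, 6.0000, -7.0000, -7.0000, -6.0000
Σ(xᵢ − x̄)² = 296.0000 ⇒ m₂ = 296.0000/7 = 42.28571
Σ(xᵢ − x̄)³ = 438.0000 ⇒ m₃ = 438.0000/7 = 62.57143
m₂^(3/2) = 42.28571^(1.5) = 274.97329
g1 = m₃ / m₂^(3/2) = 62.57143 / 274.97329 ≈ 0.228

0.228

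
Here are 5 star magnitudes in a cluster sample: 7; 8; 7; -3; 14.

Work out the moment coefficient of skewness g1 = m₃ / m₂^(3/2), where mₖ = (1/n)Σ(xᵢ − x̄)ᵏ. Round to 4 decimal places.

x̄ = (7 + 8 + 7 - 3 + 14) / 5 = 6.6000
deviations (xᵢ − x̄): 0.4000, 1.4000, 0.4000, -9.6000, 7.4000
Σ(xᵢ − x̄)² = 149.2000 ⇒ m₂ = 149.2000/5 = 29.84000
Σ(xᵢ − x̄)³ = -476.6400 ⇒ m₃ = -476.6400/5 = -95.32800
m₂^(3/2) = 29.84000^(1.5) = 163.00399
g1 = m₃ / m₂^(3/2) = -95.32800 / 163.00399 ≈ -0.5848

-0.5848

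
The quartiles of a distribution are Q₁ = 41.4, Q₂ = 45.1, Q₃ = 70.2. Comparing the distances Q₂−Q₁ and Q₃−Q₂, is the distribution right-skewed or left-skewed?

Q₂ − Q₁ = 3.7;  Q₃ − Q₂ = 25.1
Q₃ − Q₂ > Q₂ − Q₁ ⇒ the upper half is more spread out ⇒ right-skewed.

right-skewed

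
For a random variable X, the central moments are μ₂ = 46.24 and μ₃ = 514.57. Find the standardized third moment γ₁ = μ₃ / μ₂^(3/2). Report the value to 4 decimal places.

1.6365

σ = √μ₂ = √46.24 = 6.80000
σ³ = μ₂^(3/2) = 314.43200
γ₁ = μ₃/σ³ = 514.57 / 314.43200 ≈ 1.6365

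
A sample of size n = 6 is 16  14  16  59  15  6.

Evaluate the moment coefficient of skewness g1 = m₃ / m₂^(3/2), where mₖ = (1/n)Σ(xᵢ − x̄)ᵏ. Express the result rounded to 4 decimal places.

x̄ = (16 + 14 + 16 + 59 + 15 + 6) / 6 = 21.0000
deviations (xᵢ − x̄): -5.0000, -7.0000, -5.0000, 38.0000, -6.0000, -15.0000
Σ(xᵢ − x̄)² = 1804.0000 ⇒ m₂ = 1804.0000/6 = 300.66667
Σ(xᵢ − x̄)³ = 50688.0000 ⇒ m₃ = 50688.0000/6 = 8448.00000
m₂^(3/2) = 300.66667^(1.5) = 5213.48255
g1 = m₃ / m₂^(3/2) = 8448.00000 / 5213.48255 ≈ 1.6204

1.6204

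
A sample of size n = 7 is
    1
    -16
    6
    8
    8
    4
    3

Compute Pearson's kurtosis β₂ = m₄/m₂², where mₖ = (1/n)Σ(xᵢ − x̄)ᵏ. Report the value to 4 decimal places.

4.3205

x̄ = 2.0000
Σ(xᵢ − x̄)² = 418.0000 ⇒ m₂ = 59.71429
Σ(xᵢ − x̄)⁴ = 107842.0000 ⇒ m₄ = 15406.00000
m₂² = 3565.79592
β₂ = m₄/m₂² = 15406.00000 / 3565.79592 ≈ 4.3205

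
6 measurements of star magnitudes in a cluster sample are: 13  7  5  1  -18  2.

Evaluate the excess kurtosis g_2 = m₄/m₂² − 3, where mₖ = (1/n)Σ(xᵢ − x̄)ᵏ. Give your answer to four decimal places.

0.2496

x̄ = 1.6667
Σ(xᵢ − x̄)² = 555.3333 ⇒ m₂ = 92.55556
Σ(xᵢ − x̄)⁴ = 167027.7778 ⇒ m₄ = 27837.96296
m₂² = 8566.53086
g_2 = m₄/m₂² − 3 = 3.24962 − 3 ≈ 0.2496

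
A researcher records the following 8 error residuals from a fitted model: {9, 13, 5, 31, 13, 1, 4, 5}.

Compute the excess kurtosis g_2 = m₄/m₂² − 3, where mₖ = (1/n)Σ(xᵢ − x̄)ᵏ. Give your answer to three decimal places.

x̄ = 10.1250
Σ(xᵢ − x̄)² = 626.8750 ⇒ m₂ = 78.35938
Σ(xᵢ − x̄)⁴ = 199750.2754 ⇒ m₄ = 24968.78442
m₂² = 6140.19165
g_2 = m₄/m₂² − 3 = 4.06645 − 3 ≈ 1.066

1.066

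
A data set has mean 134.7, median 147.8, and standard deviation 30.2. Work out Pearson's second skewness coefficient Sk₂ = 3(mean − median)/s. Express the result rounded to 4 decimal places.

-1.3013

Sk₂ = 3(134.7 − 147.8) / 30.2 = 3 × -13.1000 / 30.2
    = -39.3000 / 30.2 ≈ -1.3013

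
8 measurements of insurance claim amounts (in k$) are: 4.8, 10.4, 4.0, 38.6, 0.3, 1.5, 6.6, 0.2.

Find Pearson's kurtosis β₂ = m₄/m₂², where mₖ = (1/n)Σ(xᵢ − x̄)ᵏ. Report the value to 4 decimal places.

5.3314

x̄ = 8.3000
Σ(xᵢ − x̄)² = 1131.9800 ⇒ m₂ = 141.49750
Σ(xᵢ − x̄)⁴ = 853947.8006 ⇒ m₄ = 106743.47508
m₂² = 20021.54251
β₂ = m₄/m₂² = 106743.47508 / 20021.54251 ≈ 5.3314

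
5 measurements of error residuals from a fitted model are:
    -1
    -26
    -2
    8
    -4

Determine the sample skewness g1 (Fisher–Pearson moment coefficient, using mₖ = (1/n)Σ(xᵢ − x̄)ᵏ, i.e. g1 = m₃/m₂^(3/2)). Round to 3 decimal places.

x̄ = (-1 - 26 - 2 + 8 - 4) / 5 = -5.0000
deviations (xᵢ − x̄): 4.0000, -21.0000, 3.0000, 13.0000, 1.0000
Σ(xᵢ − x̄)² = 636.0000 ⇒ m₂ = 636.0000/5 = 127.20000
Σ(xᵢ − x̄)³ = -6972.0000 ⇒ m₃ = -6972.0000/5 = -1394.40000
m₂^(3/2) = 127.20000^(1.5) = 1434.59947
g1 = m₃ / m₂^(3/2) = -1394.40000 / 1434.59947 ≈ -0.972

-0.972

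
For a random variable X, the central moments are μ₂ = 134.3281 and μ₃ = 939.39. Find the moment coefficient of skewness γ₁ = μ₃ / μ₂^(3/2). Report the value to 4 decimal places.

σ = √μ₂ = √134.3281 = 11.59000
σ³ = μ₂^(3/2) = 1556.86268
γ₁ = μ₃/σ³ = 939.39 / 1556.86268 ≈ 0.6034

0.6034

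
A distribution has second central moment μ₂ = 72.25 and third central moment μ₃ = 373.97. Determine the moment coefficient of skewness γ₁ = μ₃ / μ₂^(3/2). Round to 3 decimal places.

σ = √μ₂ = √72.25 = 8.50000
σ³ = μ₂^(3/2) = 614.12500
γ₁ = μ₃/σ³ = 373.97 / 614.12500 ≈ 0.609

0.609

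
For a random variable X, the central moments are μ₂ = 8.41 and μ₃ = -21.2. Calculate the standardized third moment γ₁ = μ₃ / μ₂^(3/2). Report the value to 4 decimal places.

σ = √μ₂ = √8.41 = 2.90000
σ³ = μ₂^(3/2) = 24.38900
γ₁ = μ₃/σ³ = -21.2 / 24.38900 ≈ -0.8692

-0.8692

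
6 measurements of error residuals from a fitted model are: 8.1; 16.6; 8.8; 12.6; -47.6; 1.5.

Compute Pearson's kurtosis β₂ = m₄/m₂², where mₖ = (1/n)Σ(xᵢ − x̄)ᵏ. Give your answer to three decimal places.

3.887

x̄ = 0.0000
Σ(xᵢ − x̄)² = 2845.3800 ⇒ m₂ = 474.23000
Σ(xᵢ − x̄)⁴ = 5245113.1170 ⇒ m₄ = 874185.51950
m₂² = 224894.09290
β₂ = m₄/m₂² = 874185.51950 / 224894.09290 ≈ 3.887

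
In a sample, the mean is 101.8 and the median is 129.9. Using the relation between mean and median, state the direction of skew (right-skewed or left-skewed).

left-skewed

mean − median = 101.8 − 129.9 = -28.1
mean < median ⇒ the longer tail is on the left ⇒ left-skewed (negatively skewed).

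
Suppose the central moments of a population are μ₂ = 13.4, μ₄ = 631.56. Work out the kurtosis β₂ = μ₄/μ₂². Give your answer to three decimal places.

μ₂² = 13.4² = 179.56000
μ₄/μ₂² = 631.56 / 179.56000 = 3.51726
β₂ ≈ 3.517

3.517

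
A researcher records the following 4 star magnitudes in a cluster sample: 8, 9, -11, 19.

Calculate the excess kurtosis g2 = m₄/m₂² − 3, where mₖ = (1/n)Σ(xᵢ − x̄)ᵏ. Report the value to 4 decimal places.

x̄ = 6.2500
Σ(xᵢ − x̄)² = 470.7500 ⇒ m₂ = 117.68750
Σ(xᵢ − x̄)⁴ = 115036.5781 ⇒ m₄ = 28759.14453
m₂² = 13850.34766
g2 = m₄/m₂² − 3 = 2.07642 − 3 ≈ -0.9236

-0.9236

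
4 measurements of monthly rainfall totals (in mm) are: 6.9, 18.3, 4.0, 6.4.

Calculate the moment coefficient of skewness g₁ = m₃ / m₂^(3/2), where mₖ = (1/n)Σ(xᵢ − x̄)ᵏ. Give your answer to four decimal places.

x̄ = (6.9 + 18.3 + 4.0 + 6.4) / 4 = 8.9000
deviations (xᵢ − x̄): -2.0000, 9.4000, -4.9000, -2.5000
Σ(xᵢ − x̄)² = 122.6200 ⇒ m₂ = 122.6200/4 = 30.65500
Σ(xᵢ − x̄)³ = 689.3100 ⇒ m₃ = 689.3100/4 = 172.32750
m₂^(3/2) = 30.65500^(1.5) = 169.72741
g₁ = m₃ / m₂^(3/2) = 172.32750 / 169.72741 ≈ 1.0153

1.0153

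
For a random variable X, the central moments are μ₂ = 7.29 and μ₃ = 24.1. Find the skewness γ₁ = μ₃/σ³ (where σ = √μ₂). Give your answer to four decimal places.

σ = √μ₂ = √7.29 = 2.70000
σ³ = μ₂^(3/2) = 19.68300
γ₁ = μ₃/σ³ = 24.1 / 19.68300 ≈ 1.2244

1.2244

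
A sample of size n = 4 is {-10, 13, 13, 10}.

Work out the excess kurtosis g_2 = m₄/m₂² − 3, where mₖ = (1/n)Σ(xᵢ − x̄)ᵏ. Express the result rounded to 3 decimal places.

-0.713

x̄ = 6.5000
Σ(xᵢ − x̄)² = 369.0000 ⇒ m₂ = 92.25000
Σ(xᵢ − x̄)⁴ = 77840.2500 ⇒ m₄ = 19460.06250
m₂² = 8510.06250
g_2 = m₄/m₂² − 3 = 2.28671 − 3 ≈ -0.713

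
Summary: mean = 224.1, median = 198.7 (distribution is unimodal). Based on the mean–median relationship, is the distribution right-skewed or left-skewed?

right-skewed

mean − median = 224.1 − 198.7 = 25.4
mean > median ⇒ the longer tail is on the right ⇒ right-skewed (positively skewed).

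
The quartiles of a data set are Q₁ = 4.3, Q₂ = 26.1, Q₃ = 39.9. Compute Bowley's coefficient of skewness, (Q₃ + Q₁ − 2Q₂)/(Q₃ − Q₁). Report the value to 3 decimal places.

-0.225

numerator: Q₃ + Q₁ − 2Q₂ = 39.9 + 4.3 − 2×26.1 = -8.0000
denominator: Q₃ − Q₁ = 39.9 − 4.3 = 35.6000
Bowley skewness = -8.0000 / 35.6000 ≈ -0.225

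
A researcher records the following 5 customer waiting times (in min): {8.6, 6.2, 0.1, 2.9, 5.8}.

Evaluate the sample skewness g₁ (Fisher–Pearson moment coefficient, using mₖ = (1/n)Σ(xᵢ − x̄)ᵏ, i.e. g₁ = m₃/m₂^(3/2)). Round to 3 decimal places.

x̄ = (8.6 + 6.2 + 0.1 + 2.9 + 5.8) / 5 = 4.7200
deviations (xᵢ − x̄): 3.8800, 1.4800, -4.6200, -1.8200, 1.0800
Σ(xᵢ − x̄)² = 43.0680 ⇒ m₂ = 43.0680/5 = 8.61360
Σ(xᵢ − x̄)³ = -41.7271 ⇒ m₃ = -41.7271/5 = -8.34542
m₂^(3/2) = 8.61360^(1.5) = 25.28000
g₁ = m₃ / m₂^(3/2) = -8.34542 / 25.28000 ≈ -0.330

-0.330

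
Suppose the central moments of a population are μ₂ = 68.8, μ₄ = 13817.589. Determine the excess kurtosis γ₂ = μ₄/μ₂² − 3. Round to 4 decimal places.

μ₂² = 68.8² = 4733.44000
μ₄/μ₂² = 13817.589 / 4733.44000 = 2.91914
γ₂ = 2.91914 − 3 ≈ -0.0809

-0.0809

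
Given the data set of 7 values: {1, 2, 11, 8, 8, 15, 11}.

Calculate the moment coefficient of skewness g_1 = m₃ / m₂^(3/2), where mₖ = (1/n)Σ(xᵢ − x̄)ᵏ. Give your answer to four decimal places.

-0.2287

x̄ = (1 + 2 + 11 + 8 + 8 + 15 + 11) / 7 = 8.0000
deviations (xᵢ − x̄): -7.0000, -6.0000, 3.0000, 0.0000, 0.0000, 7.0000, 3.0000
Σ(xᵢ − x̄)² = 152.0000 ⇒ m₂ = 152.0000/7 = 21.71429
Σ(xᵢ − x̄)³ = -162.0000 ⇒ m₃ = -162.0000/7 = -23.14286
m₂^(3/2) = 21.71429^(1.5) = 101.18551
g_1 = m₃ / m₂^(3/2) = -23.14286 / 101.18551 ≈ -0.2287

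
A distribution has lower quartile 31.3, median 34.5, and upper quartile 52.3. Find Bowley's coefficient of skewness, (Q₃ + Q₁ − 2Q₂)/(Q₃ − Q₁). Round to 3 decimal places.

0.695

numerator: Q₃ + Q₁ − 2Q₂ = 52.3 + 31.3 − 2×34.5 = 14.6000
denominator: Q₃ − Q₁ = 52.3 − 31.3 = 21.0000
Bowley skewness = 14.6000 / 21.0000 ≈ 0.695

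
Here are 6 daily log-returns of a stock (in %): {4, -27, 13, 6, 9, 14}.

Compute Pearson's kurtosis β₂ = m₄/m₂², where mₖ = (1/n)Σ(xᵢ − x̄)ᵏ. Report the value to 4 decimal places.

3.7569

x̄ = 3.1667
Σ(xᵢ − x̄)² = 1166.8333 ⇒ m₂ = 194.47222
Σ(xᵢ − x̄)⁴ = 852496.8194 ⇒ m₄ = 142082.80324
m₂² = 37819.44522
β₂ = m₄/m₂² = 142082.80324 / 37819.44522 ≈ 3.7569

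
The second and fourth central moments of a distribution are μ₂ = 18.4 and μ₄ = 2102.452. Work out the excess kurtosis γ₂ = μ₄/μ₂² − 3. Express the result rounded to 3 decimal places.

μ₂² = 18.4² = 338.56000
μ₄/μ₂² = 2102.452 / 338.56000 = 6.20998
γ₂ = 6.20998 − 3 ≈ 3.210

3.210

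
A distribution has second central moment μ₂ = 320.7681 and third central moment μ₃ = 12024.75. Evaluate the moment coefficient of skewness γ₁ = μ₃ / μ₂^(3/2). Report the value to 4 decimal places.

2.0931

σ = √μ₂ = √320.7681 = 17.91000
σ³ = μ₂^(3/2) = 5744.95667
γ₁ = μ₃/σ³ = 12024.75 / 5744.95667 ≈ 2.0931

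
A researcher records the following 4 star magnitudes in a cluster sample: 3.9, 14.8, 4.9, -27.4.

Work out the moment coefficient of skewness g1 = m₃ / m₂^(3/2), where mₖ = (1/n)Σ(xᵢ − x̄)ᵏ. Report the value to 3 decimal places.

-0.896

x̄ = (3.9 + 14.8 + 4.9 - 27.4) / 4 = -0.9500
deviations (xᵢ − x̄): 4.8500, 15.7500, 5.8500, -26.4500
Σ(xᵢ − x̄)² = 1005.4100 ⇒ m₂ = 1005.4100/4 = 251.35250
Σ(xᵢ − x̄)³ = -14283.2160 ⇒ m₃ = -14283.2160/4 = -3570.80400
m₂^(3/2) = 251.35250^(1.5) = 3984.96777
g1 = m₃ / m₂^(3/2) = -3570.80400 / 3984.96777 ≈ -0.896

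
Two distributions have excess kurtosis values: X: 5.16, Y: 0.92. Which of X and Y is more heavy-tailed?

X

Higher excess kurtosis ⇒ heavier tails relative to the normal distribution.
5.16 vs 0.92: the larger is 5.16, so X has heavier tails.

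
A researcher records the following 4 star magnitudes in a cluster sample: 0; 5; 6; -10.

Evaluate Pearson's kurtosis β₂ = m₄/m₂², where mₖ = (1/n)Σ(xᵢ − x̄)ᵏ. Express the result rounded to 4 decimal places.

1.9567

x̄ = 0.2500
Σ(xᵢ − x̄)² = 160.7500 ⇒ m₂ = 40.18750
Σ(xᵢ − x̄)⁴ = 12640.3281 ⇒ m₄ = 3160.08203
m₂² = 1615.03516
β₂ = m₄/m₂² = 3160.08203 / 1615.03516 ≈ 1.9567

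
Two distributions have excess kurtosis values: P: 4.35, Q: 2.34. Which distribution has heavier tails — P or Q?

P

Higher excess kurtosis ⇒ heavier tails relative to the normal distribution.
4.35 vs 2.34: the larger is 4.35, so P has heavier tails.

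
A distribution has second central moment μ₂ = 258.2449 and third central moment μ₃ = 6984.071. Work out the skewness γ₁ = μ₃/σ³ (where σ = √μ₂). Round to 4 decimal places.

σ = √μ₂ = √258.2449 = 16.07000
σ³ = μ₂^(3/2) = 4149.99554
γ₁ = μ₃/σ³ = 6984.071 / 4149.99554 ≈ 1.6829

1.6829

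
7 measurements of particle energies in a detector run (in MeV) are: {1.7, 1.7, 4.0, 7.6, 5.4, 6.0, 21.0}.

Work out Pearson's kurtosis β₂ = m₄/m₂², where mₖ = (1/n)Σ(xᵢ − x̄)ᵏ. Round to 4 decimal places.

4.2322

x̄ = 6.7714
Σ(xᵢ − x̄)² = 264.7343 ⇒ m₂ = 37.81918
Σ(xᵢ − x̄)⁴ = 42373.2432 ⇒ m₄ = 6053.32045
m₂² = 1430.29065
β₂ = m₄/m₂² = 6053.32045 / 1430.29065 ≈ 4.2322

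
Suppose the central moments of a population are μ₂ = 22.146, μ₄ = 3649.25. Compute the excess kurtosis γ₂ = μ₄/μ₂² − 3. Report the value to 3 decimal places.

μ₂² = 22.146² = 490.44532
μ₄/μ₂² = 3649.25 / 490.44532 = 7.44069
γ₂ = 7.44069 − 3 ≈ 4.441

4.441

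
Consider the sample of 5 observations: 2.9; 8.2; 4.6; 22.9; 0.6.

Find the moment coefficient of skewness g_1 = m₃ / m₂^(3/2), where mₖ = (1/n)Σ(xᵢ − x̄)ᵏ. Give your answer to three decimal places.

1.157

x̄ = (2.9 + 8.2 + 4.6 + 22.9 + 0.6) / 5 = 7.8400
deviations (xᵢ − x̄): -4.9400, 0.3600, -3.2400, 15.0600, -7.2400
Σ(xᵢ − x̄)² = 314.2520 ⇒ m₂ = 314.2520/5 = 62.85040
Σ(xᵢ − x̄)³ = 2881.6394 ⇒ m₃ = 2881.6394/5 = 576.32789
m₂^(3/2) = 62.85040^(1.5) = 498.26694
g_1 = m₃ / m₂^(3/2) = 576.32789 / 498.26694 ≈ 1.157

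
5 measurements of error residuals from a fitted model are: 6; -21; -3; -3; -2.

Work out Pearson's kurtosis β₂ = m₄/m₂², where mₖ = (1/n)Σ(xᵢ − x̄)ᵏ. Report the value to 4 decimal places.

2.7497

x̄ = -4.6000
Σ(xᵢ − x̄)² = 393.2000 ⇒ m₂ = 78.64000
Σ(xᵢ − x̄)⁴ = 85023.0560 ⇒ m₄ = 17004.61120
m₂² = 6184.24960
β₂ = m₄/m₂² = 17004.61120 / 6184.24960 ≈ 2.7497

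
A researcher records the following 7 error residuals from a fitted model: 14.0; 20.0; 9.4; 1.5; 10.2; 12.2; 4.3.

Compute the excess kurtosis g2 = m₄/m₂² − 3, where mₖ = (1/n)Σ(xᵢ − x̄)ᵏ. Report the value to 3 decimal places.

-0.748

x̄ = 10.2286
Σ(xᵢ − x̄)² = 225.6143 ⇒ m₂ = 32.23061
Σ(xᵢ − x̄)⁴ = 16374.4598 ⇒ m₄ = 2339.20854
m₂² = 1038.81237
g2 = m₄/m₂² − 3 = 2.25181 − 3 ≈ -0.748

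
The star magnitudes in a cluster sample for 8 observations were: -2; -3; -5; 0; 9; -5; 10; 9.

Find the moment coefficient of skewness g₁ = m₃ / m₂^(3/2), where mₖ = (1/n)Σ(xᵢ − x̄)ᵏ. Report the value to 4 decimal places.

x̄ = (-2 - 3 - 5 + 0 + 9 - 5 + 10 + 9) / 8 = 1.6250
deviations (xᵢ − x̄): -3.6250, -4.6250, -6.6250, -1.6250, 7.3750, -6.6250, 8.3750, 7.3750
Σ(xᵢ − x̄)² = 303.8750 ⇒ m₂ = 303.8750/8 = 37.98438
Σ(xᵢ − x̄)³ = 657.2813 ⇒ m₃ = 657.2813/8 = 82.16016
m₂^(3/2) = 37.98438^(1.5) = 234.10327
g₁ = m₃ / m₂^(3/2) = 82.16016 / 234.10327 ≈ 0.3510

0.3510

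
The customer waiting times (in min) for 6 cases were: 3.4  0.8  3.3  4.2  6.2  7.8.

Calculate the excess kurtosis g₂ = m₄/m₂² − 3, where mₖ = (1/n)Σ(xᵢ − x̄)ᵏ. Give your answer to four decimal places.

x̄ = 4.2833
Σ(xᵢ − x̄)² = 29.9283 ⇒ m₂ = 4.98806
Σ(xᵢ − x̄)⁴ = 315.2051 ⇒ m₄ = 52.53419
m₂² = 24.88070
g₂ = m₄/m₂² − 3 = 2.11144 − 3 ≈ -0.8886

-0.8886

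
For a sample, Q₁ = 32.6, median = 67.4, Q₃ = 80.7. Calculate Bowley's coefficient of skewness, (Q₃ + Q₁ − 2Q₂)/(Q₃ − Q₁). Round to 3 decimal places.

numerator: Q₃ + Q₁ − 2Q₂ = 80.7 + 32.6 − 2×67.4 = -21.5000
denominator: Q₃ − Q₁ = 80.7 − 32.6 = 48.1000
Bowley skewness = -21.5000 / 48.1000 ≈ -0.447

-0.447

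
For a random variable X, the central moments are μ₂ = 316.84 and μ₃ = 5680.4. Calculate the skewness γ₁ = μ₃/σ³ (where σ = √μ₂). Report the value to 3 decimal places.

1.007

σ = √μ₂ = √316.84 = 17.80000
σ³ = μ₂^(3/2) = 5639.75200
γ₁ = μ₃/σ³ = 5680.4 / 5639.75200 ≈ 1.007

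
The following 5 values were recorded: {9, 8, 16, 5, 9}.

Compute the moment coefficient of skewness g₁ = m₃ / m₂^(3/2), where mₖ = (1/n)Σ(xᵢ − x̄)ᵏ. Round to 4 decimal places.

x̄ = (9 + 8 + 16 + 5 + 9) / 5 = 9.4000
deviations (xᵢ − x̄): -0.4000, -1.4000, 6.6000, -4.4000, -0.4000
Σ(xᵢ − x̄)² = 65.2000 ⇒ m₂ = 65.2000/5 = 13.04000
Σ(xᵢ − x̄)³ = 199.4400 ⇒ m₃ = 199.4400/5 = 39.88800
m₂^(3/2) = 13.04000^(1.5) = 47.08867
g₁ = m₃ / m₂^(3/2) = 39.88800 / 47.08867 ≈ 0.8471

0.8471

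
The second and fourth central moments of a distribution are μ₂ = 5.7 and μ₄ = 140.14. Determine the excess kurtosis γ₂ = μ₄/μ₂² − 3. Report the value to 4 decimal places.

1.3133

μ₂² = 5.7² = 32.49000
μ₄/μ₂² = 140.14 / 32.49000 = 4.31333
γ₂ = 4.31333 − 3 ≈ 1.3133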